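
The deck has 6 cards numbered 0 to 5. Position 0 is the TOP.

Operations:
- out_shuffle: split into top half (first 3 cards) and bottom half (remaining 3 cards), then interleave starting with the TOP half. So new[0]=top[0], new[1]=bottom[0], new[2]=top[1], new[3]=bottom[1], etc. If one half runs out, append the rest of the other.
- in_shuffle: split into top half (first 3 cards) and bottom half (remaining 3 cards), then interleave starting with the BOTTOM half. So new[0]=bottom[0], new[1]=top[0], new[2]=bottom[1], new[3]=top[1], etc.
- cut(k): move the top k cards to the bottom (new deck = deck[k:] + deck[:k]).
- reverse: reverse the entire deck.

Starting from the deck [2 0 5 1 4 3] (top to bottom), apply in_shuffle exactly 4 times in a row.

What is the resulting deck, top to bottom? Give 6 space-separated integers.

After op 1 (in_shuffle): [1 2 4 0 3 5]
After op 2 (in_shuffle): [0 1 3 2 5 4]
After op 3 (in_shuffle): [2 0 5 1 4 3]
After op 4 (in_shuffle): [1 2 4 0 3 5]

Answer: 1 2 4 0 3 5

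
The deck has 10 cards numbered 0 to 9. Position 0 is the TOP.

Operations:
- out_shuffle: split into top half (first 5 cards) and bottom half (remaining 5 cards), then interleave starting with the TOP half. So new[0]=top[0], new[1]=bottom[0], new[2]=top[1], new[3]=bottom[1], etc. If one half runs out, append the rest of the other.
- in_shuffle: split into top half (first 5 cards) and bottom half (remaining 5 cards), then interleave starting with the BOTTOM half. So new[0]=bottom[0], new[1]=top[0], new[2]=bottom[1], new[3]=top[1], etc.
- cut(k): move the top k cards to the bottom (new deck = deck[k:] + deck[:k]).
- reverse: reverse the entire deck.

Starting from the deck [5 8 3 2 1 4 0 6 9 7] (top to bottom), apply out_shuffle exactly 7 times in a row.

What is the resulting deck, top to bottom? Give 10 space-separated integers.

After op 1 (out_shuffle): [5 4 8 0 3 6 2 9 1 7]
After op 2 (out_shuffle): [5 6 4 2 8 9 0 1 3 7]
After op 3 (out_shuffle): [5 9 6 0 4 1 2 3 8 7]
After op 4 (out_shuffle): [5 1 9 2 6 3 0 8 4 7]
After op 5 (out_shuffle): [5 3 1 0 9 8 2 4 6 7]
After op 6 (out_shuffle): [5 8 3 2 1 4 0 6 9 7]
After op 7 (out_shuffle): [5 4 8 0 3 6 2 9 1 7]

Answer: 5 4 8 0 3 6 2 9 1 7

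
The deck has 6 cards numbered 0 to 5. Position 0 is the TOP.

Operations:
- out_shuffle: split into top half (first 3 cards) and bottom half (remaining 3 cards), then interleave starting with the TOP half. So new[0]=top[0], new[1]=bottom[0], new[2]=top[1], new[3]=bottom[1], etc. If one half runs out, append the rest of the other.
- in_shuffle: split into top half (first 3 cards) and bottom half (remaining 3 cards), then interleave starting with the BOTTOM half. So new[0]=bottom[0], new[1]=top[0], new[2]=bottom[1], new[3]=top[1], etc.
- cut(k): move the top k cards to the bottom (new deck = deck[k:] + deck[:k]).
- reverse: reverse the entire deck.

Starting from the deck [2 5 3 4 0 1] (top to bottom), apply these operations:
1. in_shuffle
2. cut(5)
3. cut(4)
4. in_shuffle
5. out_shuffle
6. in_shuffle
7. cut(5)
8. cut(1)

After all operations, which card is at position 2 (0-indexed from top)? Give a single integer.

Answer: 2

Derivation:
After op 1 (in_shuffle): [4 2 0 5 1 3]
After op 2 (cut(5)): [3 4 2 0 5 1]
After op 3 (cut(4)): [5 1 3 4 2 0]
After op 4 (in_shuffle): [4 5 2 1 0 3]
After op 5 (out_shuffle): [4 1 5 0 2 3]
After op 6 (in_shuffle): [0 4 2 1 3 5]
After op 7 (cut(5)): [5 0 4 2 1 3]
After op 8 (cut(1)): [0 4 2 1 3 5]
Position 2: card 2.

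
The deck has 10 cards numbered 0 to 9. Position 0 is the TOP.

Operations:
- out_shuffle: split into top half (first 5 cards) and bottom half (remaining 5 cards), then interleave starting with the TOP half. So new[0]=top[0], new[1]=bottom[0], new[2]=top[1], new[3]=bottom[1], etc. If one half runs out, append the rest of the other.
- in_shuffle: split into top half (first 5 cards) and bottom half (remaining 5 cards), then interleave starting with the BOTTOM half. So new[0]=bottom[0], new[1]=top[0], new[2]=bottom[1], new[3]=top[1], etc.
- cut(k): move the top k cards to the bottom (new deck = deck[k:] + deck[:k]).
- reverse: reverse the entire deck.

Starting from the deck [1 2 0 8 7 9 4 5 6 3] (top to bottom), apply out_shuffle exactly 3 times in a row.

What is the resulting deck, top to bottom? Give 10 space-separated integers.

Answer: 1 6 5 4 9 7 8 0 2 3

Derivation:
After op 1 (out_shuffle): [1 9 2 4 0 5 8 6 7 3]
After op 2 (out_shuffle): [1 5 9 8 2 6 4 7 0 3]
After op 3 (out_shuffle): [1 6 5 4 9 7 8 0 2 3]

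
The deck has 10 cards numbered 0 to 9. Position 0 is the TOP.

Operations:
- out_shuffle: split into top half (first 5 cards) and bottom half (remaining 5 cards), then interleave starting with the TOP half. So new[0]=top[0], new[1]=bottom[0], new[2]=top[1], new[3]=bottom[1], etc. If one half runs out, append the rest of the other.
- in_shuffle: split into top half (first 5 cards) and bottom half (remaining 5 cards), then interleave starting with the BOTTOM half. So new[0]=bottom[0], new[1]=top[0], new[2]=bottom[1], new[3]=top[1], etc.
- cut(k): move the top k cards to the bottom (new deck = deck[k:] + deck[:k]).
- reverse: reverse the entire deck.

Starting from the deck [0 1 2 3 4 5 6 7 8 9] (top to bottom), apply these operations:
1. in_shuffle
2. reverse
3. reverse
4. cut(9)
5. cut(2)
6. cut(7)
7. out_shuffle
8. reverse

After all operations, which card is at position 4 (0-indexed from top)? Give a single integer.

After op 1 (in_shuffle): [5 0 6 1 7 2 8 3 9 4]
After op 2 (reverse): [4 9 3 8 2 7 1 6 0 5]
After op 3 (reverse): [5 0 6 1 7 2 8 3 9 4]
After op 4 (cut(9)): [4 5 0 6 1 7 2 8 3 9]
After op 5 (cut(2)): [0 6 1 7 2 8 3 9 4 5]
After op 6 (cut(7)): [9 4 5 0 6 1 7 2 8 3]
After op 7 (out_shuffle): [9 1 4 7 5 2 0 8 6 3]
After op 8 (reverse): [3 6 8 0 2 5 7 4 1 9]
Position 4: card 2.

Answer: 2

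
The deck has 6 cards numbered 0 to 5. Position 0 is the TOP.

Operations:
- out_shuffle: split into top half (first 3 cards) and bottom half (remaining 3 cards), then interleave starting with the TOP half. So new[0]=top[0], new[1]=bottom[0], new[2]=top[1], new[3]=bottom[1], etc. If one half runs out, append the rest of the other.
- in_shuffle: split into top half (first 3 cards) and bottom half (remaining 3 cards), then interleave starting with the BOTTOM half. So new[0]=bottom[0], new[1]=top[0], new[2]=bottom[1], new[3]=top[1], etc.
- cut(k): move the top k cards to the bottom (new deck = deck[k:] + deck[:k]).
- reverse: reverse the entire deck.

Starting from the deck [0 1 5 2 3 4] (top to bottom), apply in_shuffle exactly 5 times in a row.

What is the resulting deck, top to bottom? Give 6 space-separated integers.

After op 1 (in_shuffle): [2 0 3 1 4 5]
After op 2 (in_shuffle): [1 2 4 0 5 3]
After op 3 (in_shuffle): [0 1 5 2 3 4]
After op 4 (in_shuffle): [2 0 3 1 4 5]
After op 5 (in_shuffle): [1 2 4 0 5 3]

Answer: 1 2 4 0 5 3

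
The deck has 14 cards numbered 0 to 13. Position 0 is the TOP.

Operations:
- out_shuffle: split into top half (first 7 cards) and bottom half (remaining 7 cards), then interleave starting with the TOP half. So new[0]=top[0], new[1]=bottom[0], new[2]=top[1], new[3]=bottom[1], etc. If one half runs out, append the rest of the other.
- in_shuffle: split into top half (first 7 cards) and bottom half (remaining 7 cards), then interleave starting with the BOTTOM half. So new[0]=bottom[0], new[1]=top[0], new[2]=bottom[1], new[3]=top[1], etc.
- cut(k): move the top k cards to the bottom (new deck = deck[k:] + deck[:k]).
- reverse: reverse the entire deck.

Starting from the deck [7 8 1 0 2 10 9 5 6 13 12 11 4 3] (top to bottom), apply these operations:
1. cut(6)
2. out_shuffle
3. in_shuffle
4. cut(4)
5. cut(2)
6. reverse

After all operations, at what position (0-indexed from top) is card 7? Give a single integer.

After op 1 (cut(6)): [9 5 6 13 12 11 4 3 7 8 1 0 2 10]
After op 2 (out_shuffle): [9 3 5 7 6 8 13 1 12 0 11 2 4 10]
After op 3 (in_shuffle): [1 9 12 3 0 5 11 7 2 6 4 8 10 13]
After op 4 (cut(4)): [0 5 11 7 2 6 4 8 10 13 1 9 12 3]
After op 5 (cut(2)): [11 7 2 6 4 8 10 13 1 9 12 3 0 5]
After op 6 (reverse): [5 0 3 12 9 1 13 10 8 4 6 2 7 11]
Card 7 is at position 12.

Answer: 12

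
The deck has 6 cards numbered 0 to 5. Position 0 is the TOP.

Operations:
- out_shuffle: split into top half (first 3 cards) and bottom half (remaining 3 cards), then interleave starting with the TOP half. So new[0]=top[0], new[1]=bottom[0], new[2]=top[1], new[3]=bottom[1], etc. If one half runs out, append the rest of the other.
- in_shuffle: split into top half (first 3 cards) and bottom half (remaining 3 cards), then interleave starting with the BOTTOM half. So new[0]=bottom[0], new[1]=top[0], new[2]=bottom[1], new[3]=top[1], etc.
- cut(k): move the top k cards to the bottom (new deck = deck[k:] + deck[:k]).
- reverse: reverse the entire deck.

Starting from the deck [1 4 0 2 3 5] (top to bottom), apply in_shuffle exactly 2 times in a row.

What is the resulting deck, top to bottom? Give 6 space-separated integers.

Answer: 4 2 5 1 0 3

Derivation:
After op 1 (in_shuffle): [2 1 3 4 5 0]
After op 2 (in_shuffle): [4 2 5 1 0 3]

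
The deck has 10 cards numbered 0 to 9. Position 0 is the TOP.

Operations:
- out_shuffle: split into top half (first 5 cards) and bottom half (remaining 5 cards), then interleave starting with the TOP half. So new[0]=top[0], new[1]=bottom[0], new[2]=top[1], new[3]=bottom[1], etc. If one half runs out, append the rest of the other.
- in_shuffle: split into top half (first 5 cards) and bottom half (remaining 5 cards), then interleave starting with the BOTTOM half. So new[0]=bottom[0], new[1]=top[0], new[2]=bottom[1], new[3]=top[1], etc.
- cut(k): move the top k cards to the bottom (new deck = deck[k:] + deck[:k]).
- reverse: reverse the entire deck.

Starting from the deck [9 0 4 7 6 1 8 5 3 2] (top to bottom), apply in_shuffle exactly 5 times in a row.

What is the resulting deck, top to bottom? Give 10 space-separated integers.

Answer: 2 3 5 8 1 6 7 4 0 9

Derivation:
After op 1 (in_shuffle): [1 9 8 0 5 4 3 7 2 6]
After op 2 (in_shuffle): [4 1 3 9 7 8 2 0 6 5]
After op 3 (in_shuffle): [8 4 2 1 0 3 6 9 5 7]
After op 4 (in_shuffle): [3 8 6 4 9 2 5 1 7 0]
After op 5 (in_shuffle): [2 3 5 8 1 6 7 4 0 9]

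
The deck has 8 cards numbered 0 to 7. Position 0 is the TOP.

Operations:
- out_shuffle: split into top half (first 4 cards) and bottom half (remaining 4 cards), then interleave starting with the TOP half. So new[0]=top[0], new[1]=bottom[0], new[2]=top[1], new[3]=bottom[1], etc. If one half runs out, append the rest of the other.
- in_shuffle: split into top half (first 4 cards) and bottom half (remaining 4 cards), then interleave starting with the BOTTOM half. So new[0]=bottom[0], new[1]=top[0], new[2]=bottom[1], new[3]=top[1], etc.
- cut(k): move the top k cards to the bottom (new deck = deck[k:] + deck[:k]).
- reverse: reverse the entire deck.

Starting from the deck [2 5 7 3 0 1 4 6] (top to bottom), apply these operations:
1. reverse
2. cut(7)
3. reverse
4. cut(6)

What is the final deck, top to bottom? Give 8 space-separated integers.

After op 1 (reverse): [6 4 1 0 3 7 5 2]
After op 2 (cut(7)): [2 6 4 1 0 3 7 5]
After op 3 (reverse): [5 7 3 0 1 4 6 2]
After op 4 (cut(6)): [6 2 5 7 3 0 1 4]

Answer: 6 2 5 7 3 0 1 4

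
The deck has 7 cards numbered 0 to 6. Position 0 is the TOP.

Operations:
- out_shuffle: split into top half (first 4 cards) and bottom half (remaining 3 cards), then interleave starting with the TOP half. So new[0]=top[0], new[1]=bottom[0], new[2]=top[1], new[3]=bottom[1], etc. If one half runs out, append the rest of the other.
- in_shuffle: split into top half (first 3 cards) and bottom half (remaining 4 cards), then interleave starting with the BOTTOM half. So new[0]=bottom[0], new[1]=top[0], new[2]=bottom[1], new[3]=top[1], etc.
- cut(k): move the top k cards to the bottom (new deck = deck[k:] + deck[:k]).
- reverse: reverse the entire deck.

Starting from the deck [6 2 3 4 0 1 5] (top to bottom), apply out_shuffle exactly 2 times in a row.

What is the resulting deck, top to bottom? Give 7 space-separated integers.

After op 1 (out_shuffle): [6 0 2 1 3 5 4]
After op 2 (out_shuffle): [6 3 0 5 2 4 1]

Answer: 6 3 0 5 2 4 1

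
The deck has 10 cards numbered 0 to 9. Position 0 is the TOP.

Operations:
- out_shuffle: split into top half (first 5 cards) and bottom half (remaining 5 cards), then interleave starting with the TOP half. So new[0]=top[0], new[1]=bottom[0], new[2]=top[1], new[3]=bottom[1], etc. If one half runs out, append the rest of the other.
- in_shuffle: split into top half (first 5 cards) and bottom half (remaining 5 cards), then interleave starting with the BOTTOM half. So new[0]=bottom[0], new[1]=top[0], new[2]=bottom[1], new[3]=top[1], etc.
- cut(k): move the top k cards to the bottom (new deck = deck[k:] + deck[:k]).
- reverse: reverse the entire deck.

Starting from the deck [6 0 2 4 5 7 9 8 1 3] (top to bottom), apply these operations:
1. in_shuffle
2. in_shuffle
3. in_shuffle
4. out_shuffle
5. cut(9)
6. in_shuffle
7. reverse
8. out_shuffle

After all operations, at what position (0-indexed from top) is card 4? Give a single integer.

Answer: 7

Derivation:
After op 1 (in_shuffle): [7 6 9 0 8 2 1 4 3 5]
After op 2 (in_shuffle): [2 7 1 6 4 9 3 0 5 8]
After op 3 (in_shuffle): [9 2 3 7 0 1 5 6 8 4]
After op 4 (out_shuffle): [9 1 2 5 3 6 7 8 0 4]
After op 5 (cut(9)): [4 9 1 2 5 3 6 7 8 0]
After op 6 (in_shuffle): [3 4 6 9 7 1 8 2 0 5]
After op 7 (reverse): [5 0 2 8 1 7 9 6 4 3]
After op 8 (out_shuffle): [5 7 0 9 2 6 8 4 1 3]
Card 4 is at position 7.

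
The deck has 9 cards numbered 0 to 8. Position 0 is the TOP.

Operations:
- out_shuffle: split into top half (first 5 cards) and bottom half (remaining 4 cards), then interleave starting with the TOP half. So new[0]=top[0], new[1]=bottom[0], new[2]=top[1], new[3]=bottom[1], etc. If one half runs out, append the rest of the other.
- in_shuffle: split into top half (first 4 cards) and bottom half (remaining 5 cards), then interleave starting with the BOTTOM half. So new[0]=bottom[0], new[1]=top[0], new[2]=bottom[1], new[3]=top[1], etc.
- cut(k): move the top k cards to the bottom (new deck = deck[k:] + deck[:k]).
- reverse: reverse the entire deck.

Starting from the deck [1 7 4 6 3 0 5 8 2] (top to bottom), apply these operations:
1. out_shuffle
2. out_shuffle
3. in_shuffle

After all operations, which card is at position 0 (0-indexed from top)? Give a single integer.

Answer: 7

Derivation:
After op 1 (out_shuffle): [1 0 7 5 4 8 6 2 3]
After op 2 (out_shuffle): [1 8 0 6 7 2 5 3 4]
After op 3 (in_shuffle): [7 1 2 8 5 0 3 6 4]
Position 0: card 7.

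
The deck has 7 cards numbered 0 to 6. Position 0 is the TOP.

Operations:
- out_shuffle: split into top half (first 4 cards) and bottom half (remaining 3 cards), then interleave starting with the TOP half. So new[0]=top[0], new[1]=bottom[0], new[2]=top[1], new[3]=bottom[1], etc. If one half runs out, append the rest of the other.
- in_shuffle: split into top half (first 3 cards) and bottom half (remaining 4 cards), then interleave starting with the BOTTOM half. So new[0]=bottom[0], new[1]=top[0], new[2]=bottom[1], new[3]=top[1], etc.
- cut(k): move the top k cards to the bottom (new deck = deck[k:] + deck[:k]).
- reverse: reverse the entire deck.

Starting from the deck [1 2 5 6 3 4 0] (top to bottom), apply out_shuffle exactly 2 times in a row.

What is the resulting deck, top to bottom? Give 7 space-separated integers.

Answer: 1 5 3 0 2 6 4

Derivation:
After op 1 (out_shuffle): [1 3 2 4 5 0 6]
After op 2 (out_shuffle): [1 5 3 0 2 6 4]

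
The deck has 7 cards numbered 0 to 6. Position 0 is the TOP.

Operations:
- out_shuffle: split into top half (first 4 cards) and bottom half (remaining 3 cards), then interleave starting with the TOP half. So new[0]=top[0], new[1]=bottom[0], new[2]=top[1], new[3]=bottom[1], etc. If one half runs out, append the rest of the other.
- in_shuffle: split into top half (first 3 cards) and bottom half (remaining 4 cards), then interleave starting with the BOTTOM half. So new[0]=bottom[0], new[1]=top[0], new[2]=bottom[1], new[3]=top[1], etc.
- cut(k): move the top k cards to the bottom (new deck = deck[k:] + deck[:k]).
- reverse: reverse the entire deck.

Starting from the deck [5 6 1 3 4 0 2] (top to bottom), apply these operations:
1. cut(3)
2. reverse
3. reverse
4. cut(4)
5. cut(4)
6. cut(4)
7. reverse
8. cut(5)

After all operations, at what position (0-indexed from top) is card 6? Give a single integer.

Answer: 1

Derivation:
After op 1 (cut(3)): [3 4 0 2 5 6 1]
After op 2 (reverse): [1 6 5 2 0 4 3]
After op 3 (reverse): [3 4 0 2 5 6 1]
After op 4 (cut(4)): [5 6 1 3 4 0 2]
After op 5 (cut(4)): [4 0 2 5 6 1 3]
After op 6 (cut(4)): [6 1 3 4 0 2 5]
After op 7 (reverse): [5 2 0 4 3 1 6]
After op 8 (cut(5)): [1 6 5 2 0 4 3]
Card 6 is at position 1.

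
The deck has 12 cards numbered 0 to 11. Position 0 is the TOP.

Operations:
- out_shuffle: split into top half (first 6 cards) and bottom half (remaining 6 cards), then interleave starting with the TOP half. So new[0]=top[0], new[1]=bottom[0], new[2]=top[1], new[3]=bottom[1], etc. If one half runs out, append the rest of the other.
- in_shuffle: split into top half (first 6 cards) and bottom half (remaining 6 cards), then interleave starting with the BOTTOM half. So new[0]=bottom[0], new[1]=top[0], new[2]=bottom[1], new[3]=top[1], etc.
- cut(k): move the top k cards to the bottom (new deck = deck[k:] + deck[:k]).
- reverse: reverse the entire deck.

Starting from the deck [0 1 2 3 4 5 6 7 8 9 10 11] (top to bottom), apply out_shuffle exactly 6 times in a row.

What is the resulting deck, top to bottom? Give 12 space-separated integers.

After op 1 (out_shuffle): [0 6 1 7 2 8 3 9 4 10 5 11]
After op 2 (out_shuffle): [0 3 6 9 1 4 7 10 2 5 8 11]
After op 3 (out_shuffle): [0 7 3 10 6 2 9 5 1 8 4 11]
After op 4 (out_shuffle): [0 9 7 5 3 1 10 8 6 4 2 11]
After op 5 (out_shuffle): [0 10 9 8 7 6 5 4 3 2 1 11]
After op 6 (out_shuffle): [0 5 10 4 9 3 8 2 7 1 6 11]

Answer: 0 5 10 4 9 3 8 2 7 1 6 11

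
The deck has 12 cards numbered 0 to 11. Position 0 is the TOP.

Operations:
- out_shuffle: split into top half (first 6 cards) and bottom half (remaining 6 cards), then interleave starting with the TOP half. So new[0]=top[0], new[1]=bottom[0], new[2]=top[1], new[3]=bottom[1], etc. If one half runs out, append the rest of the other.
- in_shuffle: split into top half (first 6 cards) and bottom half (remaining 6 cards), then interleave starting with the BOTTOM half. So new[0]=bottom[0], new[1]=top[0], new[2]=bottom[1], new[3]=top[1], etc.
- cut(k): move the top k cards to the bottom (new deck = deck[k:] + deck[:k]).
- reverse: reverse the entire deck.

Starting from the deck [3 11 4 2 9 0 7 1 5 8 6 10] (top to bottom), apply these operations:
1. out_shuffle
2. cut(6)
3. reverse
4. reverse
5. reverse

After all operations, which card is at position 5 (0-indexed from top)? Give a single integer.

After op 1 (out_shuffle): [3 7 11 1 4 5 2 8 9 6 0 10]
After op 2 (cut(6)): [2 8 9 6 0 10 3 7 11 1 4 5]
After op 3 (reverse): [5 4 1 11 7 3 10 0 6 9 8 2]
After op 4 (reverse): [2 8 9 6 0 10 3 7 11 1 4 5]
After op 5 (reverse): [5 4 1 11 7 3 10 0 6 9 8 2]
Position 5: card 3.

Answer: 3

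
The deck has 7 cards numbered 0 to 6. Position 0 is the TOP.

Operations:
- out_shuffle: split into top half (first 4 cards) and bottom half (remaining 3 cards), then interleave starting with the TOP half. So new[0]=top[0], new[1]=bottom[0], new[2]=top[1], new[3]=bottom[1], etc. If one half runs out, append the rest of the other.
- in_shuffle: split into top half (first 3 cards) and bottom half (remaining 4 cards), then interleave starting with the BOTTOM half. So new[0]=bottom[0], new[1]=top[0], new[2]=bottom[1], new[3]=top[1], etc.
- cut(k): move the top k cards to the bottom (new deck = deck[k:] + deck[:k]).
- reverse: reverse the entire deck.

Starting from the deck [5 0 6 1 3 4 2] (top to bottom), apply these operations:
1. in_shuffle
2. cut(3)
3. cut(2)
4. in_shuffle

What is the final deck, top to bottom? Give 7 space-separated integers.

After op 1 (in_shuffle): [1 5 3 0 4 6 2]
After op 2 (cut(3)): [0 4 6 2 1 5 3]
After op 3 (cut(2)): [6 2 1 5 3 0 4]
After op 4 (in_shuffle): [5 6 3 2 0 1 4]

Answer: 5 6 3 2 0 1 4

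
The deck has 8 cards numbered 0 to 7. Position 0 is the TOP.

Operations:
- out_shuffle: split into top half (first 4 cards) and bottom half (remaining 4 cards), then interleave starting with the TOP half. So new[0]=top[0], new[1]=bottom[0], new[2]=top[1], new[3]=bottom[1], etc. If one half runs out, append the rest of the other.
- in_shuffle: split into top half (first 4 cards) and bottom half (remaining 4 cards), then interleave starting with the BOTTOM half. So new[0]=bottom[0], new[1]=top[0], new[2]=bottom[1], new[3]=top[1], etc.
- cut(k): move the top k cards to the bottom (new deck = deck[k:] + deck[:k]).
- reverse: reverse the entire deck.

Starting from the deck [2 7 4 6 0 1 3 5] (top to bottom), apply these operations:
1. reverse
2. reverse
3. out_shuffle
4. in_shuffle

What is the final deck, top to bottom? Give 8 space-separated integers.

Answer: 4 2 3 0 6 7 5 1

Derivation:
After op 1 (reverse): [5 3 1 0 6 4 7 2]
After op 2 (reverse): [2 7 4 6 0 1 3 5]
After op 3 (out_shuffle): [2 0 7 1 4 3 6 5]
After op 4 (in_shuffle): [4 2 3 0 6 7 5 1]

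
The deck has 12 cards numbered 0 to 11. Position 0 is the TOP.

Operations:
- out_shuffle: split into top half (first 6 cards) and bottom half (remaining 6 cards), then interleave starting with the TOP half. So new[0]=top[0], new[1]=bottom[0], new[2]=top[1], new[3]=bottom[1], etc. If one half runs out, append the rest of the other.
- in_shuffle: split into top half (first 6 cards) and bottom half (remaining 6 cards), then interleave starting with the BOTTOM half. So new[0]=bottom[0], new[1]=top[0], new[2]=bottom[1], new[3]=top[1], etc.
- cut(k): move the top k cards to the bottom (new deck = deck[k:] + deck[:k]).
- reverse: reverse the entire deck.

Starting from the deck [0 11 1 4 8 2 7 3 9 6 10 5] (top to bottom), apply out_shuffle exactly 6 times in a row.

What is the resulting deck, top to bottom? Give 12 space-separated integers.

Answer: 0 2 10 8 6 4 9 1 3 11 7 5

Derivation:
After op 1 (out_shuffle): [0 7 11 3 1 9 4 6 8 10 2 5]
After op 2 (out_shuffle): [0 4 7 6 11 8 3 10 1 2 9 5]
After op 3 (out_shuffle): [0 3 4 10 7 1 6 2 11 9 8 5]
After op 4 (out_shuffle): [0 6 3 2 4 11 10 9 7 8 1 5]
After op 5 (out_shuffle): [0 10 6 9 3 7 2 8 4 1 11 5]
After op 6 (out_shuffle): [0 2 10 8 6 4 9 1 3 11 7 5]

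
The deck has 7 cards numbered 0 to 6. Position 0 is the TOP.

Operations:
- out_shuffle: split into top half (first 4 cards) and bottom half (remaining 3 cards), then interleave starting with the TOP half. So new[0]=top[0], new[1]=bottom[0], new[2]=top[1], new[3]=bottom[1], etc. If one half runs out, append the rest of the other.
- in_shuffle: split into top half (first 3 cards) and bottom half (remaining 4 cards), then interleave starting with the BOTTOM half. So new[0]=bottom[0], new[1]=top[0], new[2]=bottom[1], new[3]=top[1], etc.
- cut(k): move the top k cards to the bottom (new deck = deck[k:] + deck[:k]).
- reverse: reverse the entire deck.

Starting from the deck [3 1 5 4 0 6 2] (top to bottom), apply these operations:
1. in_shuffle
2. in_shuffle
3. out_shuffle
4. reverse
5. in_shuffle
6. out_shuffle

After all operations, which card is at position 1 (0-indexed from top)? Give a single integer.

Answer: 5

Derivation:
After op 1 (in_shuffle): [4 3 0 1 6 5 2]
After op 2 (in_shuffle): [1 4 6 3 5 0 2]
After op 3 (out_shuffle): [1 5 4 0 6 2 3]
After op 4 (reverse): [3 2 6 0 4 5 1]
After op 5 (in_shuffle): [0 3 4 2 5 6 1]
After op 6 (out_shuffle): [0 5 3 6 4 1 2]
Position 1: card 5.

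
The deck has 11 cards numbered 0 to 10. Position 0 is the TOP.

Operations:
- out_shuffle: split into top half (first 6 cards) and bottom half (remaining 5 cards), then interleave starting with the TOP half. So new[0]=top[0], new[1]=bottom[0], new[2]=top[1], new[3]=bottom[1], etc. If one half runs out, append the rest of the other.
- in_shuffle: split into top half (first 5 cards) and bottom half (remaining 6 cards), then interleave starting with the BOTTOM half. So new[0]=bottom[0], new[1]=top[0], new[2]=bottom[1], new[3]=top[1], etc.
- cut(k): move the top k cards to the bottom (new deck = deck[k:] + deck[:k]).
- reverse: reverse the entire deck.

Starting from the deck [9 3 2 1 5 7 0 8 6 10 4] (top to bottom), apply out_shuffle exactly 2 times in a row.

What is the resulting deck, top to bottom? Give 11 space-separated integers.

After op 1 (out_shuffle): [9 0 3 8 2 6 1 10 5 4 7]
After op 2 (out_shuffle): [9 1 0 10 3 5 8 4 2 7 6]

Answer: 9 1 0 10 3 5 8 4 2 7 6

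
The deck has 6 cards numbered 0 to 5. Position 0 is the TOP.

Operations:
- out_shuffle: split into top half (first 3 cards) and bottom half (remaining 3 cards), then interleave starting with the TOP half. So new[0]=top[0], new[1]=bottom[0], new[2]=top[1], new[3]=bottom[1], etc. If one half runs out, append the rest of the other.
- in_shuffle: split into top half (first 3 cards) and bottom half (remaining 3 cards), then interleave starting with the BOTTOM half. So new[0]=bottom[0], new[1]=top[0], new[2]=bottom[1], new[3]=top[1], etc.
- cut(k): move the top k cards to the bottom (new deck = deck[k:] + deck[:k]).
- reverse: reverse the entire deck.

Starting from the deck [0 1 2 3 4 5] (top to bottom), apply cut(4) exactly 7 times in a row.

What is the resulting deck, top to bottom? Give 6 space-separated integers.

After op 1 (cut(4)): [4 5 0 1 2 3]
After op 2 (cut(4)): [2 3 4 5 0 1]
After op 3 (cut(4)): [0 1 2 3 4 5]
After op 4 (cut(4)): [4 5 0 1 2 3]
After op 5 (cut(4)): [2 3 4 5 0 1]
After op 6 (cut(4)): [0 1 2 3 4 5]
After op 7 (cut(4)): [4 5 0 1 2 3]

Answer: 4 5 0 1 2 3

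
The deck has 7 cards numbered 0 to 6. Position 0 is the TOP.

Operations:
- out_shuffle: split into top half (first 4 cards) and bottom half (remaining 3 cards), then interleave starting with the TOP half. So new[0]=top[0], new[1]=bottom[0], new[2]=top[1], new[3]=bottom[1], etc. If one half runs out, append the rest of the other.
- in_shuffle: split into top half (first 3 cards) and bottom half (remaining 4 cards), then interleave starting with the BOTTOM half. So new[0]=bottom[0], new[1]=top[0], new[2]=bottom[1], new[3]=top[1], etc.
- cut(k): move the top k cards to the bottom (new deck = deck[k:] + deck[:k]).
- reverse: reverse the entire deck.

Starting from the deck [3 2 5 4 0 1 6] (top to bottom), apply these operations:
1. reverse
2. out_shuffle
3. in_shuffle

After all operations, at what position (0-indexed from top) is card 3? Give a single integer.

Answer: 4

Derivation:
After op 1 (reverse): [6 1 0 4 5 2 3]
After op 2 (out_shuffle): [6 5 1 2 0 3 4]
After op 3 (in_shuffle): [2 6 0 5 3 1 4]
Card 3 is at position 4.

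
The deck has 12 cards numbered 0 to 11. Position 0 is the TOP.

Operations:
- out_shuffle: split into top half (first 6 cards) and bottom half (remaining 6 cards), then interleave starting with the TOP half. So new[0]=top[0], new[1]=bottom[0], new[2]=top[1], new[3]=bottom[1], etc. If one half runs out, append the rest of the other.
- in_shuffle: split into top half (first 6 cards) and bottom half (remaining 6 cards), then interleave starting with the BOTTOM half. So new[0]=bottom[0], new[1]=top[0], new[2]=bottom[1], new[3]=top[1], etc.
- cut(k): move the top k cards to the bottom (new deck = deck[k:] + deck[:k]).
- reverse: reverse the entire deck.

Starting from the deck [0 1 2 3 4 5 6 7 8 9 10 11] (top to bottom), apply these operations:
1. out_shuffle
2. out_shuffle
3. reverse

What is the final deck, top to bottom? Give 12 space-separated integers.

After op 1 (out_shuffle): [0 6 1 7 2 8 3 9 4 10 5 11]
After op 2 (out_shuffle): [0 3 6 9 1 4 7 10 2 5 8 11]
After op 3 (reverse): [11 8 5 2 10 7 4 1 9 6 3 0]

Answer: 11 8 5 2 10 7 4 1 9 6 3 0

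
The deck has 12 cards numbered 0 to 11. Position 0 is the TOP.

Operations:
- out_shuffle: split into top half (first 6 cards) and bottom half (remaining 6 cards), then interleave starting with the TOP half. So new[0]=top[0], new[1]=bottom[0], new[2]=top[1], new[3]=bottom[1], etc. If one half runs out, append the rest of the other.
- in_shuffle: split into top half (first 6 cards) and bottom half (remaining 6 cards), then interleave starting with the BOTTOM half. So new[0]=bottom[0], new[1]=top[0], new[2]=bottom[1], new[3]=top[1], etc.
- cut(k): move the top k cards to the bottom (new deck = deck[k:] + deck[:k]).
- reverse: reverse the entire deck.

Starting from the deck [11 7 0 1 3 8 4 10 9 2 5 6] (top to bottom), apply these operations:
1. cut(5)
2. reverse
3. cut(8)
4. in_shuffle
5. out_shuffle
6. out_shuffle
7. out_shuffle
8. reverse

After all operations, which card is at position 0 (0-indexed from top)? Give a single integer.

After op 1 (cut(5)): [8 4 10 9 2 5 6 11 7 0 1 3]
After op 2 (reverse): [3 1 0 7 11 6 5 2 9 10 4 8]
After op 3 (cut(8)): [9 10 4 8 3 1 0 7 11 6 5 2]
After op 4 (in_shuffle): [0 9 7 10 11 4 6 8 5 3 2 1]
After op 5 (out_shuffle): [0 6 9 8 7 5 10 3 11 2 4 1]
After op 6 (out_shuffle): [0 10 6 3 9 11 8 2 7 4 5 1]
After op 7 (out_shuffle): [0 8 10 2 6 7 3 4 9 5 11 1]
After op 8 (reverse): [1 11 5 9 4 3 7 6 2 10 8 0]
Position 0: card 1.

Answer: 1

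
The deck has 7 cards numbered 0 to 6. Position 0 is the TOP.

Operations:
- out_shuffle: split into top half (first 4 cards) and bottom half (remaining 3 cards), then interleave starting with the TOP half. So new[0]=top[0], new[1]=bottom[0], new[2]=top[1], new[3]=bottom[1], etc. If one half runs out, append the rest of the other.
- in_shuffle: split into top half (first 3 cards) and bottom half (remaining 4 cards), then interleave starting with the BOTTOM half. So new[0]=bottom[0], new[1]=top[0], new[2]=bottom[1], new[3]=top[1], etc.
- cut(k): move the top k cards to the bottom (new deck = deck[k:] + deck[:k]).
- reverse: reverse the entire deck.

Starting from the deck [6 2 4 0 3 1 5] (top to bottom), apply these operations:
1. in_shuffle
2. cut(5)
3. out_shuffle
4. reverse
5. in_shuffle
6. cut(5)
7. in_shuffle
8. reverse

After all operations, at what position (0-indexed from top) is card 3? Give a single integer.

After op 1 (in_shuffle): [0 6 3 2 1 4 5]
After op 2 (cut(5)): [4 5 0 6 3 2 1]
After op 3 (out_shuffle): [4 3 5 2 0 1 6]
After op 4 (reverse): [6 1 0 2 5 3 4]
After op 5 (in_shuffle): [2 6 5 1 3 0 4]
After op 6 (cut(5)): [0 4 2 6 5 1 3]
After op 7 (in_shuffle): [6 0 5 4 1 2 3]
After op 8 (reverse): [3 2 1 4 5 0 6]
Card 3 is at position 0.

Answer: 0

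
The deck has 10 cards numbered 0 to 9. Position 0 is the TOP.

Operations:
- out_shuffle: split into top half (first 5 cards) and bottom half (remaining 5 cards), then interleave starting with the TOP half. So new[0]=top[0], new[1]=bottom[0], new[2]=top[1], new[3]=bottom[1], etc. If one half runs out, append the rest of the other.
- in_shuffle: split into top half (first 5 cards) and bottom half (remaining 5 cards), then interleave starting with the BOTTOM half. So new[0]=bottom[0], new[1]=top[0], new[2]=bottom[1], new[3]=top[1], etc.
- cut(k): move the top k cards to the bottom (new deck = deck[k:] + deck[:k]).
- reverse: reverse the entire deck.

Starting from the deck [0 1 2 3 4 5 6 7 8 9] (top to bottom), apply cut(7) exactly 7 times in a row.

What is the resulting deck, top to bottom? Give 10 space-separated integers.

After op 1 (cut(7)): [7 8 9 0 1 2 3 4 5 6]
After op 2 (cut(7)): [4 5 6 7 8 9 0 1 2 3]
After op 3 (cut(7)): [1 2 3 4 5 6 7 8 9 0]
After op 4 (cut(7)): [8 9 0 1 2 3 4 5 6 7]
After op 5 (cut(7)): [5 6 7 8 9 0 1 2 3 4]
After op 6 (cut(7)): [2 3 4 5 6 7 8 9 0 1]
After op 7 (cut(7)): [9 0 1 2 3 4 5 6 7 8]

Answer: 9 0 1 2 3 4 5 6 7 8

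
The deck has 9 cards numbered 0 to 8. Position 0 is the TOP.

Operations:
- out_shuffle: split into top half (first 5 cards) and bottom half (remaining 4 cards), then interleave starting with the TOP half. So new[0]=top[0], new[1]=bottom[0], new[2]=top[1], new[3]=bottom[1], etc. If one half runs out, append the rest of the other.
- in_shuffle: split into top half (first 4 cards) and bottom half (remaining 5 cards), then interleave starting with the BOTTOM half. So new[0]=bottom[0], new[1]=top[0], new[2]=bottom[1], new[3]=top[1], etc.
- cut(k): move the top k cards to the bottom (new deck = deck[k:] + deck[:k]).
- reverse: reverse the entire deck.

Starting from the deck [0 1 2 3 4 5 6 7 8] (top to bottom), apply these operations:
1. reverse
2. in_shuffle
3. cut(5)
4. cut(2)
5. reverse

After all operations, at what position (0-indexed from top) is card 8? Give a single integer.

Answer: 5

Derivation:
After op 1 (reverse): [8 7 6 5 4 3 2 1 0]
After op 2 (in_shuffle): [4 8 3 7 2 6 1 5 0]
After op 3 (cut(5)): [6 1 5 0 4 8 3 7 2]
After op 4 (cut(2)): [5 0 4 8 3 7 2 6 1]
After op 5 (reverse): [1 6 2 7 3 8 4 0 5]
Card 8 is at position 5.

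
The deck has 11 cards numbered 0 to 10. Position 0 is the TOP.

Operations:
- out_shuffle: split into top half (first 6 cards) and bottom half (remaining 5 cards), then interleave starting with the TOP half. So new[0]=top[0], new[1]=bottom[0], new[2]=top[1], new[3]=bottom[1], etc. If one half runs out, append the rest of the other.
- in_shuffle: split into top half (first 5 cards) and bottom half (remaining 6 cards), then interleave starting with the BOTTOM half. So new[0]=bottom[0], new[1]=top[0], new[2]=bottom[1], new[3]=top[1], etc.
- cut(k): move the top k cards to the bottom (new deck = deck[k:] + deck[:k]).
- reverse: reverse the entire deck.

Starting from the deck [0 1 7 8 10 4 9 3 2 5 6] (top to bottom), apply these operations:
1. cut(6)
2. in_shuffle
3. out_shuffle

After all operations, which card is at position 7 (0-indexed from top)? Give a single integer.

Answer: 6

Derivation:
After op 1 (cut(6)): [9 3 2 5 6 0 1 7 8 10 4]
After op 2 (in_shuffle): [0 9 1 3 7 2 8 5 10 6 4]
After op 3 (out_shuffle): [0 8 9 5 1 10 3 6 7 4 2]
Position 7: card 6.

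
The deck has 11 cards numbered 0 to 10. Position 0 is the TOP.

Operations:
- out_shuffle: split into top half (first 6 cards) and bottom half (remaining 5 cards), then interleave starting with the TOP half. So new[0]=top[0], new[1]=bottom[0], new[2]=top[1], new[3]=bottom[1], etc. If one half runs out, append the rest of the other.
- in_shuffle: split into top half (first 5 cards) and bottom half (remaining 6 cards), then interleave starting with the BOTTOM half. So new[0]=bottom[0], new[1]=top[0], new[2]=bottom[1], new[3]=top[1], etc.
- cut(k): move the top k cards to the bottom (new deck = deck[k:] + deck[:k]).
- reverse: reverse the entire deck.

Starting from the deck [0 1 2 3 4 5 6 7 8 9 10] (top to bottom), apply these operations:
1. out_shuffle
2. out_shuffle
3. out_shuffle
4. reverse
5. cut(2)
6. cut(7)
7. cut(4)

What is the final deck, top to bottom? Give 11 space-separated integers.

After op 1 (out_shuffle): [0 6 1 7 2 8 3 9 4 10 5]
After op 2 (out_shuffle): [0 3 6 9 1 4 7 10 2 5 8]
After op 3 (out_shuffle): [0 7 3 10 6 2 9 5 1 8 4]
After op 4 (reverse): [4 8 1 5 9 2 6 10 3 7 0]
After op 5 (cut(2)): [1 5 9 2 6 10 3 7 0 4 8]
After op 6 (cut(7)): [7 0 4 8 1 5 9 2 6 10 3]
After op 7 (cut(4)): [1 5 9 2 6 10 3 7 0 4 8]

Answer: 1 5 9 2 6 10 3 7 0 4 8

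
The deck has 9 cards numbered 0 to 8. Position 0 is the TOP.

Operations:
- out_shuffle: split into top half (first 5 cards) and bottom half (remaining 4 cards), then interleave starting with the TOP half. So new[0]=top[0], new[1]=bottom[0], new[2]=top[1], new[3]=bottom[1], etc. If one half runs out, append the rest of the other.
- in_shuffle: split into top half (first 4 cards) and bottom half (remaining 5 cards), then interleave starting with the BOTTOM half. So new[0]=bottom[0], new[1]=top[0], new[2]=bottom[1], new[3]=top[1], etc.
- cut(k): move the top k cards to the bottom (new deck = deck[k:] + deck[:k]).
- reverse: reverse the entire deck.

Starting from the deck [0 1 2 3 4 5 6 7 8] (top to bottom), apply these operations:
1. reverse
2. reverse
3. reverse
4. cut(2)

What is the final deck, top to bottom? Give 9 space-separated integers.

Answer: 6 5 4 3 2 1 0 8 7

Derivation:
After op 1 (reverse): [8 7 6 5 4 3 2 1 0]
After op 2 (reverse): [0 1 2 3 4 5 6 7 8]
After op 3 (reverse): [8 7 6 5 4 3 2 1 0]
After op 4 (cut(2)): [6 5 4 3 2 1 0 8 7]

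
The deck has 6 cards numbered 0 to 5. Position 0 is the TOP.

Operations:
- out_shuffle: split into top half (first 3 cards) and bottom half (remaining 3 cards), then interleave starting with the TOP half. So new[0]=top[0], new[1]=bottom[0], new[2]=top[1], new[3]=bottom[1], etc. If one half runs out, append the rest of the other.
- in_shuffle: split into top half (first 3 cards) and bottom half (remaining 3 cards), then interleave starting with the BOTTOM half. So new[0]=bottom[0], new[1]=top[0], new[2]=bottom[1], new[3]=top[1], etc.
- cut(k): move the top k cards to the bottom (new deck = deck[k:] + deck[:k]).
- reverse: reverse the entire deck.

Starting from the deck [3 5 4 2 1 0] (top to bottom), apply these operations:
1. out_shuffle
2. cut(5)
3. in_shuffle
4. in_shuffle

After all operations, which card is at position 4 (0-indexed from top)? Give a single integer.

After op 1 (out_shuffle): [3 2 5 1 4 0]
After op 2 (cut(5)): [0 3 2 5 1 4]
After op 3 (in_shuffle): [5 0 1 3 4 2]
After op 4 (in_shuffle): [3 5 4 0 2 1]
Position 4: card 2.

Answer: 2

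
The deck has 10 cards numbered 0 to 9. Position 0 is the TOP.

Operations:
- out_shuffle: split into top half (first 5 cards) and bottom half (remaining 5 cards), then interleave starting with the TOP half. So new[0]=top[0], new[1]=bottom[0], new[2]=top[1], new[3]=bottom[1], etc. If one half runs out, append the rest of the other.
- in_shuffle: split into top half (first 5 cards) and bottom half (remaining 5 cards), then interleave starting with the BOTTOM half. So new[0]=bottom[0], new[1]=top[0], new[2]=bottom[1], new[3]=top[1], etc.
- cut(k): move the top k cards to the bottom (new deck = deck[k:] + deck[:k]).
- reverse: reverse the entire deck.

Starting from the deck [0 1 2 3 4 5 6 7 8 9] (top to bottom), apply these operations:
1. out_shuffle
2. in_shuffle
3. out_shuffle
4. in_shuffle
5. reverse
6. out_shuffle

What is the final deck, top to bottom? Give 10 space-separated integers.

Answer: 3 9 2 1 4 5 8 7 0 6

Derivation:
After op 1 (out_shuffle): [0 5 1 6 2 7 3 8 4 9]
After op 2 (in_shuffle): [7 0 3 5 8 1 4 6 9 2]
After op 3 (out_shuffle): [7 1 0 4 3 6 5 9 8 2]
After op 4 (in_shuffle): [6 7 5 1 9 0 8 4 2 3]
After op 5 (reverse): [3 2 4 8 0 9 1 5 7 6]
After op 6 (out_shuffle): [3 9 2 1 4 5 8 7 0 6]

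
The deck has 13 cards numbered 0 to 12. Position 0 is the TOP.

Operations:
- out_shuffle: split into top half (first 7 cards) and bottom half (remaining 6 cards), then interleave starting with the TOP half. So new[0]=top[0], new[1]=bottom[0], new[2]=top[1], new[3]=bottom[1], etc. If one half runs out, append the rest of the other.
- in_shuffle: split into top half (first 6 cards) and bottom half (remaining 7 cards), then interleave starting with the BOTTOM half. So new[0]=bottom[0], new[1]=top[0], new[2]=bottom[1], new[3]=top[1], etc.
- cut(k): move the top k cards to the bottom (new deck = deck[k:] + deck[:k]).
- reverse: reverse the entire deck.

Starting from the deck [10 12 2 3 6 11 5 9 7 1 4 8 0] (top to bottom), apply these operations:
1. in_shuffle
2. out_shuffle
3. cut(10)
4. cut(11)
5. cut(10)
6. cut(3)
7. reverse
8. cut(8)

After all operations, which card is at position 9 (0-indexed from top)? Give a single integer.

Answer: 4

Derivation:
After op 1 (in_shuffle): [5 10 9 12 7 2 1 3 4 6 8 11 0]
After op 2 (out_shuffle): [5 3 10 4 9 6 12 8 7 11 2 0 1]
After op 3 (cut(10)): [2 0 1 5 3 10 4 9 6 12 8 7 11]
After op 4 (cut(11)): [7 11 2 0 1 5 3 10 4 9 6 12 8]
After op 5 (cut(10)): [6 12 8 7 11 2 0 1 5 3 10 4 9]
After op 6 (cut(3)): [7 11 2 0 1 5 3 10 4 9 6 12 8]
After op 7 (reverse): [8 12 6 9 4 10 3 5 1 0 2 11 7]
After op 8 (cut(8)): [1 0 2 11 7 8 12 6 9 4 10 3 5]
Position 9: card 4.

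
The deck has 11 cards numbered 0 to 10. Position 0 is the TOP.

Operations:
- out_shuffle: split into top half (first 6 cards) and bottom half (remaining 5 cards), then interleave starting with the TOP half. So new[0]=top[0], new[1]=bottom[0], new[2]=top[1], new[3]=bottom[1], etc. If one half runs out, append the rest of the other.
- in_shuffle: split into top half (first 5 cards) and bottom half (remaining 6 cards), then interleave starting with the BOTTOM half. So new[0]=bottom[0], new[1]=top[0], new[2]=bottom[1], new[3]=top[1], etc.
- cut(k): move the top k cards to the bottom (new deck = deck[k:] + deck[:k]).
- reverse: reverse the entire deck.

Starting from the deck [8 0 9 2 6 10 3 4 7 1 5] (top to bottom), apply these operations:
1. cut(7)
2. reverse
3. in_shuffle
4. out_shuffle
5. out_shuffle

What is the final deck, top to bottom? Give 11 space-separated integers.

Answer: 0 10 1 9 3 5 2 4 8 6 7

Derivation:
After op 1 (cut(7)): [4 7 1 5 8 0 9 2 6 10 3]
After op 2 (reverse): [3 10 6 2 9 0 8 5 1 7 4]
After op 3 (in_shuffle): [0 3 8 10 5 6 1 2 7 9 4]
After op 4 (out_shuffle): [0 1 3 2 8 7 10 9 5 4 6]
After op 5 (out_shuffle): [0 10 1 9 3 5 2 4 8 6 7]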